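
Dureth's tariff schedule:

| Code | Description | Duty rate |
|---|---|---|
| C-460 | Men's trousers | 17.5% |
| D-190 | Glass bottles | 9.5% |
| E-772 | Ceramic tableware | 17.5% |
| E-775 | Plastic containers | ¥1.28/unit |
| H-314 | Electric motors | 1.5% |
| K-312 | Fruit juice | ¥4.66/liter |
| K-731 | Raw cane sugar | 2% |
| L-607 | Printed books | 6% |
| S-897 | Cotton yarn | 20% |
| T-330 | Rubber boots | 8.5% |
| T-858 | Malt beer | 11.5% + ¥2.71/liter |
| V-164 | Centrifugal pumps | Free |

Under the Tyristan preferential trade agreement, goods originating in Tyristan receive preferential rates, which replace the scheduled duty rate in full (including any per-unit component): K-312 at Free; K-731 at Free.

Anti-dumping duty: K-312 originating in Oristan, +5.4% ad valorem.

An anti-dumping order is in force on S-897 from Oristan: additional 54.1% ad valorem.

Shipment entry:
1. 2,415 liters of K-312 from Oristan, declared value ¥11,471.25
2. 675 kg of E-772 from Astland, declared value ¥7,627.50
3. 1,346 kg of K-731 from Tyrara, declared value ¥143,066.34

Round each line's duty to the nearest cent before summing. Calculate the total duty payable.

¥16,069.49

Line 1 (K-312, Oristan, 2,415 liters, ¥11,471.25):
Base rate for K-312 is ¥4.66/liter.
K-312 has an FTA preferential rate, but origin Oristan is not Tyristan; base rate stands.
Additional duty on K-312 from Oristan: +5.4% ad valorem. Applied ad valorem rate = 5.4%.
Duty = ¥11,471.25 × 5.4% + 2,415 × ¥4.66 = ¥11,873.35.
Line 2 (E-772, Astland, 675 kg, ¥7,627.50):
Base rate for E-772 is 17.5%.
Duty = ¥7,627.50 × 17.5% = ¥1,334.81.
Line 3 (K-731, Tyrara, 1,346 kg, ¥143,066.34):
Base rate for K-731 is 2%.
K-731 has an FTA preferential rate, but origin Tyrara is not Tyristan; base rate stands.
Duty = ¥143,066.34 × 2% = ¥2,861.33.
Total = ¥11,873.35 + ¥1,334.81 + ¥2,861.33 = ¥16,069.49.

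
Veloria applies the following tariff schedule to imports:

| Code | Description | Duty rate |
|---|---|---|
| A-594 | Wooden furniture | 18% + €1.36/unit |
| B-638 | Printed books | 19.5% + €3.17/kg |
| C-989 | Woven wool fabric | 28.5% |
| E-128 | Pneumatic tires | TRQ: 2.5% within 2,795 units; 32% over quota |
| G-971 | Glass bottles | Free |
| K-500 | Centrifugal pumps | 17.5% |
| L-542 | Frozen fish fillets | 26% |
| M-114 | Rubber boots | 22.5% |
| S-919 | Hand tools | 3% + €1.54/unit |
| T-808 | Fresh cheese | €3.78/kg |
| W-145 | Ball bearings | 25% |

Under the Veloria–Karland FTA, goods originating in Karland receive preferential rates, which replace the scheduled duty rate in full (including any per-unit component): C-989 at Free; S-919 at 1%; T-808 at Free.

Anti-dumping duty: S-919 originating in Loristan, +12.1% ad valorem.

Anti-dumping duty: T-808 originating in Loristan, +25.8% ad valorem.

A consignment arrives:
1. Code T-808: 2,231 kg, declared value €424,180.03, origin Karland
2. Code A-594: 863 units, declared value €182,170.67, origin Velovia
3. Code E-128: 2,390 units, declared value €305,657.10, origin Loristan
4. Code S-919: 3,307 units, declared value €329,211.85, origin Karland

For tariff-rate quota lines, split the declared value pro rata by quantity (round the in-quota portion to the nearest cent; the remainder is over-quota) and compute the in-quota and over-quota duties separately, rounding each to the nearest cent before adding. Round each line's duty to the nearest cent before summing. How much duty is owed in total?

Line 1 (T-808, Karland, 2,231 kg, €424,180.03):
Base rate for T-808 is €3.78/kg.
Origin Karland qualifies under the Veloria–Karland agreement and T-808 is covered: preferential rate Free applies instead.
The additional-duty order on T-808 targets Loristan, not Karland; it does not apply.
Duty = €424,180.03 × 0% = €0.00.
Line 2 (A-594, Velovia, 863 units, €182,170.67):
Base rate for A-594 is 18% + €1.36/unit.
Duty = €182,170.67 × 18% + 863 × €1.36 = €33,964.40.
Line 3 (E-128, Loristan, 2,390 units, €305,657.10):
Code E-128 is under a tariff-rate quota (threshold 2,795 units). Quantity 2,390 units is within the quota, so the in-quota rate 2.5% applies to the full value.
Duty = €305,657.10 × 2.5% = €7,641.43.
Line 4 (S-919, Karland, 3,307 units, €329,211.85):
Base rate for S-919 is 3% + €1.54/unit.
Origin Karland qualifies under the Veloria–Karland agreement and S-919 is covered: preferential rate 1% applies instead.
The additional-duty order on S-919 targets Loristan, not Karland; it does not apply.
Duty = €329,211.85 × 1% = €3,292.12.
Total = €0.00 + €33,964.40 + €7,641.43 + €3,292.12 = €44,897.95.

€44,897.95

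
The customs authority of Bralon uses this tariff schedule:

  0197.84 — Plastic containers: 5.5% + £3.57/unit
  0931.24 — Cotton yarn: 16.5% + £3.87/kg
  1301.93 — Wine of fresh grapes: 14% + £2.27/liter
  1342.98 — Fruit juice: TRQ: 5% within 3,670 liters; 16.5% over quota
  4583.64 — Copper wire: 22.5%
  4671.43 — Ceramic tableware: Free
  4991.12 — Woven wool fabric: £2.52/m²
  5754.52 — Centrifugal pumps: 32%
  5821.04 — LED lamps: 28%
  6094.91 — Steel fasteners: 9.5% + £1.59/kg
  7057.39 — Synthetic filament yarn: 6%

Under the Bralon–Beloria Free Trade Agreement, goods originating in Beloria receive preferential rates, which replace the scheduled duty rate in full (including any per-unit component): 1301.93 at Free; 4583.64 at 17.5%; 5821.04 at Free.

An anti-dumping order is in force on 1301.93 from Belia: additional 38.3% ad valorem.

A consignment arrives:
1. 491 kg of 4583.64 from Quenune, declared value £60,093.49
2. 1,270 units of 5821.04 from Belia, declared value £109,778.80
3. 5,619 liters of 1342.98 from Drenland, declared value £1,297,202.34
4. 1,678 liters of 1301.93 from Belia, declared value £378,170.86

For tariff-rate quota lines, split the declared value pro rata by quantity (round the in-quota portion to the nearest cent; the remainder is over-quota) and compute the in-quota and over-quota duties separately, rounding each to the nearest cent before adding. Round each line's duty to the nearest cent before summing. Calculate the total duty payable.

Line 1 (4583.64, Quenune, 491 kg, £60,093.49):
Base rate for 4583.64 is 22.5%.
4583.64 has an FTA preferential rate, but origin Quenune is not Beloria; base rate stands.
Duty = £60,093.49 × 22.5% = £13,521.04.
Line 2 (5821.04, Belia, 1,270 units, £109,778.80):
Base rate for 5821.04 is 28%.
5821.04 has an FTA preferential rate, but origin Belia is not Beloria; base rate stands.
Duty = £109,778.80 × 28% = £30,738.06.
Line 3 (1342.98, Drenland, 5,619 liters, £1,297,202.34):
Code 1342.98 is under a tariff-rate quota (threshold 3,670 liters). In-quota: 3,670 liters at 5%; over-quota: 1,949 liters at 16.5%.
Pro-rata value split: in-quota = £1,297,202.34 × 3,670/5,619 = £847,256.20; over-quota = £1,297,202.34 − £847,256.20 = £449,946.14.
In-quota duty = £847,256.20 × 5% = £42,362.81. Over-quota duty = £449,946.14 × 16.5% = £74,241.11.
Line duty = £42,362.81 + £74,241.11 = £116,603.92.
Line 4 (1301.93, Belia, 1,678 liters, £378,170.86):
Base rate for 1301.93 is 14% + £2.27/liter.
1301.93 has an FTA preferential rate, but origin Belia is not Beloria; base rate stands.
Additional duty on 1301.93 from Belia: +38.3%. Applied ad valorem rate: 14% + 38.3% = 52.3%.
Duty = £378,170.86 × 52.3% + 1,678 × £2.27 = £201,592.42.
Total = £13,521.04 + £30,738.06 + £116,603.92 + £201,592.42 = £362,455.44.

£362,455.44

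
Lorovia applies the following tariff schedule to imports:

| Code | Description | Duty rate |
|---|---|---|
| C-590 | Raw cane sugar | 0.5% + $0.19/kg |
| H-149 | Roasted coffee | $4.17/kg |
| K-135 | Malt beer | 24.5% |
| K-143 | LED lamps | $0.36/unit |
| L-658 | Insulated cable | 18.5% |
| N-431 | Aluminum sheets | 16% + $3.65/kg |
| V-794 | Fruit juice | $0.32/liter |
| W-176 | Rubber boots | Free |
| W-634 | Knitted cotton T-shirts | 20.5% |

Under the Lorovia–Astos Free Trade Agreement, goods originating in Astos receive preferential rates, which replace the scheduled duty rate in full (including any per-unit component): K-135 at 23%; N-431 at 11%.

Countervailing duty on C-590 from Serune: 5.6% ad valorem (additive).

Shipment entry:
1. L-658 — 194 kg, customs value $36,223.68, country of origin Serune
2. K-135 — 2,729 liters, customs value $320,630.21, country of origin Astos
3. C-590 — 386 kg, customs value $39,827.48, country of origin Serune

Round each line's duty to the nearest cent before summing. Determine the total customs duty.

Line 1 (L-658, Serune, 194 kg, $36,223.68):
Base rate for L-658 is 18.5%.
Duty = $36,223.68 × 18.5% = $6,701.38.
Line 2 (K-135, Astos, 2,729 liters, $320,630.21):
Base rate for K-135 is 24.5%.
Origin Astos qualifies under the Lorovia–Astos agreement and K-135 is covered: preferential rate 23% applies instead.
Duty = $320,630.21 × 23% = $73,744.95.
Line 3 (C-590, Serune, 386 kg, $39,827.48):
Base rate for C-590 is 0.5% + $0.19/kg.
Additional duty on C-590 from Serune: +5.6%. Applied ad valorem rate: 0.5% + 5.6% = 6.1%.
Duty = $39,827.48 × 6.1% + 386 × $0.19 = $2,502.82.
Total = $6,701.38 + $73,744.95 + $2,502.82 = $82,949.15.

$82,949.15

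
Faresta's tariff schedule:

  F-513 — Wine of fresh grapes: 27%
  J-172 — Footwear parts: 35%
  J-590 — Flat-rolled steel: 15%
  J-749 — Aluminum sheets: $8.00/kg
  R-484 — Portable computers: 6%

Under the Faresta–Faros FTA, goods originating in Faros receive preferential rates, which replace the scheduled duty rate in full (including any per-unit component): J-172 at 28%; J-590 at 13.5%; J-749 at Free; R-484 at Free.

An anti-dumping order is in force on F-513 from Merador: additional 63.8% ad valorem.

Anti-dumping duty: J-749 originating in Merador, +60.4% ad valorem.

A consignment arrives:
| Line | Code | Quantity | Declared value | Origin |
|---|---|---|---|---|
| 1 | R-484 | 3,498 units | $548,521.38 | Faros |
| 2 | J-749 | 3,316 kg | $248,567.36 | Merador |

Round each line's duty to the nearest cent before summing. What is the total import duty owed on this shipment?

$176,662.69

Line 1 (R-484, Faros, 3,498 units, $548,521.38):
Base rate for R-484 is 6%.
Origin Faros qualifies under the Faresta–Faros agreement and R-484 is covered: preferential rate Free applies instead.
Duty = $548,521.38 × 0% = $0.00.
Line 2 (J-749, Merador, 3,316 kg, $248,567.36):
Base rate for J-749 is $8.00/kg.
J-749 has an FTA preferential rate, but origin Merador is not Faros; base rate stands.
Additional duty on J-749 from Merador: +60.4% ad valorem. Applied ad valorem rate = 60.4%.
Duty = $248,567.36 × 60.4% + 3,316 × $8.00 = $176,662.69.
Total = $0.00 + $176,662.69 = $176,662.69.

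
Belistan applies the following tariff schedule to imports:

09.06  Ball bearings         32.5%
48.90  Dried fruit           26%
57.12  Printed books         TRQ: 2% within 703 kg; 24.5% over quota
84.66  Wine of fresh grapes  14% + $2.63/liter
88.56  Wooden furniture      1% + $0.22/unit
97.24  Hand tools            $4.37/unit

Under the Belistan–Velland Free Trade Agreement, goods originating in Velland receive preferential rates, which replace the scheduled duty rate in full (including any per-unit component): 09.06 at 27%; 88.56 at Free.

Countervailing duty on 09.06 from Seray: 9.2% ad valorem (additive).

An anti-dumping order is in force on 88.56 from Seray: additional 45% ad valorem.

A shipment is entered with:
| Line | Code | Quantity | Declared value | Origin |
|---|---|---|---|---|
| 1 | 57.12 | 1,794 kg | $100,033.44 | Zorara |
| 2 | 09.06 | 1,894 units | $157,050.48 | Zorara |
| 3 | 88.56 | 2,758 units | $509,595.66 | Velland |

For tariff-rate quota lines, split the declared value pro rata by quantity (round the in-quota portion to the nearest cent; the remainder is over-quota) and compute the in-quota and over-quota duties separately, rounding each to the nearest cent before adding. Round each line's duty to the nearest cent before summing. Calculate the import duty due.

$66,729.77

Line 1 (57.12, Zorara, 1,794 kg, $100,033.44):
Code 57.12 is under a tariff-rate quota (threshold 703 kg). In-quota: 703 kg at 2%; over-quota: 1,091 kg at 24.5%.
Pro-rata value split: in-quota = $100,033.44 × 703/1,794 = $39,199.28; over-quota = $100,033.44 − $39,199.28 = $60,834.16.
In-quota duty = $39,199.28 × 2% = $783.99. Over-quota duty = $60,834.16 × 24.5% = $14,904.37.
Line duty = $783.99 + $14,904.37 = $15,688.36.
Line 2 (09.06, Zorara, 1,894 units, $157,050.48):
Base rate for 09.06 is 32.5%.
09.06 has an FTA preferential rate, but origin Zorara is not Velland; base rate stands.
The additional-duty order on 09.06 targets Seray, not Zorara; it does not apply.
Duty = $157,050.48 × 32.5% = $51,041.41.
Line 3 (88.56, Velland, 2,758 units, $509,595.66):
Base rate for 88.56 is 1% + $0.22/unit.
Origin Velland qualifies under the Belistan–Velland agreement and 88.56 is covered: preferential rate Free applies instead.
The additional-duty order on 88.56 targets Seray, not Velland; it does not apply.
Duty = $509,595.66 × 0% = $0.00.
Total = $15,688.36 + $51,041.41 + $0.00 = $66,729.77.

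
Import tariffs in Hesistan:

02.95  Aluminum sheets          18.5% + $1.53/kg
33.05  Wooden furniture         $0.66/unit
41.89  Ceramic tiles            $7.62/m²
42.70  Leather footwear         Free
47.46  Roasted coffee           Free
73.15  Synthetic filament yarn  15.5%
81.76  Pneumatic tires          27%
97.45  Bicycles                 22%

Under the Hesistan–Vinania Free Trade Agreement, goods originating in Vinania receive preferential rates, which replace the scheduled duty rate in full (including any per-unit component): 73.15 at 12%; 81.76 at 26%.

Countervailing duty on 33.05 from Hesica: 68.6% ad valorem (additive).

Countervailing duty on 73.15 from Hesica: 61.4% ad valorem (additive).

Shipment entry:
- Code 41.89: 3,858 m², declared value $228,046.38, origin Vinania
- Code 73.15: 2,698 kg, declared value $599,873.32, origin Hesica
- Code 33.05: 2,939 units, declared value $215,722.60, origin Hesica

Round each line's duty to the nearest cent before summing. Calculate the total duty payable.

Line 1 (41.89, Vinania, 3,858 m², $228,046.38):
Base rate for 41.89 is $7.62/m².
Origin Vinania is the FTA partner but 41.89 is not on the preference list; base rate stands.
Duty = 3,858 × $7.62 = $29,397.96.
Line 2 (73.15, Hesica, 2,698 kg, $599,873.32):
Base rate for 73.15 is 15.5%.
73.15 has an FTA preferential rate, but origin Hesica is not Vinania; base rate stands.
Additional duty on 73.15 from Hesica: +61.4%. Applied ad valorem rate: 15.5% + 61.4% = 76.9%.
Duty = $599,873.32 × 76.9% = $461,302.58.
Line 3 (33.05, Hesica, 2,939 units, $215,722.60):
Base rate for 33.05 is $0.66/unit.
Additional duty on 33.05 from Hesica: +68.6% ad valorem. Applied ad valorem rate = 68.6%.
Duty = $215,722.60 × 68.6% + 2,939 × $0.66 = $149,925.44.
Total = $29,397.96 + $461,302.58 + $149,925.44 = $640,625.98.

$640,625.98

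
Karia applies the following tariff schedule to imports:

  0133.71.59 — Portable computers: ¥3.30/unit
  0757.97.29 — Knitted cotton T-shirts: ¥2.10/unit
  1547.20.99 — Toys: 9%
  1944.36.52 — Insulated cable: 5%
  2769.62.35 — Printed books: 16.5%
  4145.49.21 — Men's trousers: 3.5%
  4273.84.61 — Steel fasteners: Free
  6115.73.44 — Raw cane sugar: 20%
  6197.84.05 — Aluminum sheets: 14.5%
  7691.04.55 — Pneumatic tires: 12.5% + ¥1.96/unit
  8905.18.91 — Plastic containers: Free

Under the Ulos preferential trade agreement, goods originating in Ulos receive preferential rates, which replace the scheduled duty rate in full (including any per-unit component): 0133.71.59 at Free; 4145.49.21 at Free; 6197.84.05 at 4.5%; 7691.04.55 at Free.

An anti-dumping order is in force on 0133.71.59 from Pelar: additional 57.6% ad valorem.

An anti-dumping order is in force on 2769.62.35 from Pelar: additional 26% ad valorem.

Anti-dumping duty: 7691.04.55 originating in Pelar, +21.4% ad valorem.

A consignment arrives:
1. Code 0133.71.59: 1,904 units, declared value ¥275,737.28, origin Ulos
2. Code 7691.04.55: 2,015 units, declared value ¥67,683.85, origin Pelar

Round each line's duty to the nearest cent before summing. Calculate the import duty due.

¥26,894.23

Line 1 (0133.71.59, Ulos, 1,904 units, ¥275,737.28):
Base rate for 0133.71.59 is ¥3.30/unit.
Origin Ulos qualifies under the Karia–Ulos agreement and 0133.71.59 is covered: preferential rate Free applies instead.
The additional-duty order on 0133.71.59 targets Pelar, not Ulos; it does not apply.
Duty = ¥275,737.28 × 0% = ¥0.00.
Line 2 (7691.04.55, Pelar, 2,015 units, ¥67,683.85):
Base rate for 7691.04.55 is 12.5% + ¥1.96/unit.
7691.04.55 has an FTA preferential rate, but origin Pelar is not Ulos; base rate stands.
Additional duty on 7691.04.55 from Pelar: +21.4%. Applied ad valorem rate: 12.5% + 21.4% = 33.9%.
Duty = ¥67,683.85 × 33.9% + 2,015 × ¥1.96 = ¥26,894.23.
Total = ¥0.00 + ¥26,894.23 = ¥26,894.23.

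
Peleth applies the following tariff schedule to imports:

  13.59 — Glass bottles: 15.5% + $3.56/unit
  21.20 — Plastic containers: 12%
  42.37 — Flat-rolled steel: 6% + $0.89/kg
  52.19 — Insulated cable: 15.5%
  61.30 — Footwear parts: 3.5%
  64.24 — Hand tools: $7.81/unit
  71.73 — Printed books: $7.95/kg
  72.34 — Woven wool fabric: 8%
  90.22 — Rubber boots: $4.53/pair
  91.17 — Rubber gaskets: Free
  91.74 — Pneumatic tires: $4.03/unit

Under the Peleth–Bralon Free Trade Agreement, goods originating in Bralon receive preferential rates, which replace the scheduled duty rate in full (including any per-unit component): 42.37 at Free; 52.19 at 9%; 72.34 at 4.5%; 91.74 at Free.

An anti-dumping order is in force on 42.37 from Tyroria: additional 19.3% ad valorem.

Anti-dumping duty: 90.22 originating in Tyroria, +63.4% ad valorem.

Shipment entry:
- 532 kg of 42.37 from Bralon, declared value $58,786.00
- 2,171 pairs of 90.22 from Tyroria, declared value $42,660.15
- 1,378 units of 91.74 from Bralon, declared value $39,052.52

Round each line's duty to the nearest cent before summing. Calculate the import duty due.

Line 1 (42.37, Bralon, 532 kg, $58,786.00):
Base rate for 42.37 is 6% + $0.89/kg.
Origin Bralon qualifies under the Peleth–Bralon agreement and 42.37 is covered: preferential rate Free applies instead.
The additional-duty order on 42.37 targets Tyroria, not Bralon; it does not apply.
Duty = $58,786.00 × 0% = $0.00.
Line 2 (90.22, Tyroria, 2,171 pairs, $42,660.15):
Base rate for 90.22 is $4.53/pair.
Additional duty on 90.22 from Tyroria: +63.4% ad valorem. Applied ad valorem rate = 63.4%.
Duty = $42,660.15 × 63.4% + 2,171 × $4.53 = $36,881.17.
Line 3 (91.74, Bralon, 1,378 units, $39,052.52):
Base rate for 91.74 is $4.03/unit.
Origin Bralon qualifies under the Peleth–Bralon agreement and 91.74 is covered: preferential rate Free applies instead.
Duty = $39,052.52 × 0% = $0.00.
Total = $0.00 + $36,881.17 + $0.00 = $36,881.17.

$36,881.17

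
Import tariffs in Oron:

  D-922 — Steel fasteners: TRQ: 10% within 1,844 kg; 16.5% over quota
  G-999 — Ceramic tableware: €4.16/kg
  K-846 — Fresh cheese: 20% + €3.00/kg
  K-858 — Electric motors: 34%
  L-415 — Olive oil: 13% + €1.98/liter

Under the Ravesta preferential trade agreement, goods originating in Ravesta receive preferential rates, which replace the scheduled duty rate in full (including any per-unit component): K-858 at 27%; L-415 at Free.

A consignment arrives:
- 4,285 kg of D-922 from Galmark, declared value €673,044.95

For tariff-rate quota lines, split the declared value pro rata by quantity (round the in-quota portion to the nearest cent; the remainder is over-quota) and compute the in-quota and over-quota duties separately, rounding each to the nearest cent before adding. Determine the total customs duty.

Line 1 (D-922, Galmark, 4,285 kg, €673,044.95):
Code D-922 is under a tariff-rate quota (threshold 1,844 kg). In-quota: 1,844 kg at 10%; over-quota: 2,441 kg at 16.5%.
Pro-rata value split: in-quota = €673,044.95 × 1,844/4,285 = €289,637.08; over-quota = €673,044.95 − €289,637.08 = €383,407.87.
In-quota duty = €289,637.08 × 10% = €28,963.71. Over-quota duty = €383,407.87 × 16.5% = €63,262.30.
Line duty = €28,963.71 + €63,262.30 = €92,226.01.

€92,226.01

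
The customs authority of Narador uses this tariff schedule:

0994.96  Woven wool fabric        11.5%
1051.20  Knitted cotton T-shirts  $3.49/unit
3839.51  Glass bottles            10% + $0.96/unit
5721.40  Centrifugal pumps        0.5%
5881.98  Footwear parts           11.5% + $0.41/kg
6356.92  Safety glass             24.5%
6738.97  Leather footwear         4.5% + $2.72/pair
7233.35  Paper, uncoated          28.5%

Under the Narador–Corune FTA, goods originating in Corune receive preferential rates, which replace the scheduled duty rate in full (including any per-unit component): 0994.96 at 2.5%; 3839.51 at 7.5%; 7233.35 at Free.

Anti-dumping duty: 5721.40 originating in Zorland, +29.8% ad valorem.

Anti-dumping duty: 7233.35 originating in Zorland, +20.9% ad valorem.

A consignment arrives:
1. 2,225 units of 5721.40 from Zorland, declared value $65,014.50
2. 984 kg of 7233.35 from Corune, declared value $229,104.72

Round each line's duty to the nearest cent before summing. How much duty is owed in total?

$19,699.39

Line 1 (5721.40, Zorland, 2,225 units, $65,014.50):
Base rate for 5721.40 is 0.5%.
Additional duty on 5721.40 from Zorland: +29.8%. Applied ad valorem rate: 0.5% + 29.8% = 30.3%.
Duty = $65,014.50 × 30.3% = $19,699.39.
Line 2 (7233.35, Corune, 984 kg, $229,104.72):
Base rate for 7233.35 is 28.5%.
Origin Corune qualifies under the Narador–Corune agreement and 7233.35 is covered: preferential rate Free applies instead.
The additional-duty order on 7233.35 targets Zorland, not Corune; it does not apply.
Duty = $229,104.72 × 0% = $0.00.
Total = $19,699.39 + $0.00 = $19,699.39.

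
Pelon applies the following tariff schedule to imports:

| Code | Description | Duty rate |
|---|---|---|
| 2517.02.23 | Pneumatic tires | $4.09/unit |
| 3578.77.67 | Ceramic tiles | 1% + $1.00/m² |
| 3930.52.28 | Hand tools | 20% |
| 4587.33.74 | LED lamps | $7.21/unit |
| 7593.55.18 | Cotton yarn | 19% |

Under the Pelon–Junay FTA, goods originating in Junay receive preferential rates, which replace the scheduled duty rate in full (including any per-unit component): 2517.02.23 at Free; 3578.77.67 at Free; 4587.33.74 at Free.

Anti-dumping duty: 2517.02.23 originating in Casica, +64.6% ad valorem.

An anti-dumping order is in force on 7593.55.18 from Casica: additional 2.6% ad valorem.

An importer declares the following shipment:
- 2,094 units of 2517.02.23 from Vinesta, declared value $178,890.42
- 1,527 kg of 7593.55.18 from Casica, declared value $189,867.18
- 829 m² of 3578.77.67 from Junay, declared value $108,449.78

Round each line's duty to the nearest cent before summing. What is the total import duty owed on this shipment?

$49,575.77

Line 1 (2517.02.23, Vinesta, 2,094 units, $178,890.42):
Base rate for 2517.02.23 is $4.09/unit.
2517.02.23 has an FTA preferential rate, but origin Vinesta is not Junay; base rate stands.
The additional-duty order on 2517.02.23 targets Casica, not Vinesta; it does not apply.
Duty = 2,094 × $4.09 = $8,564.46.
Line 2 (7593.55.18, Casica, 1,527 kg, $189,867.18):
Base rate for 7593.55.18 is 19%.
Additional duty on 7593.55.18 from Casica: +2.6%. Applied ad valorem rate: 19% + 2.6% = 21.6%.
Duty = $189,867.18 × 21.6% = $41,011.31.
Line 3 (3578.77.67, Junay, 829 m², $108,449.78):
Base rate for 3578.77.67 is 1% + $1.00/m².
Origin Junay qualifies under the Pelon–Junay agreement and 3578.77.67 is covered: preferential rate Free applies instead.
Duty = $108,449.78 × 0% = $0.00.
Total = $8,564.46 + $41,011.31 + $0.00 = $49,575.77.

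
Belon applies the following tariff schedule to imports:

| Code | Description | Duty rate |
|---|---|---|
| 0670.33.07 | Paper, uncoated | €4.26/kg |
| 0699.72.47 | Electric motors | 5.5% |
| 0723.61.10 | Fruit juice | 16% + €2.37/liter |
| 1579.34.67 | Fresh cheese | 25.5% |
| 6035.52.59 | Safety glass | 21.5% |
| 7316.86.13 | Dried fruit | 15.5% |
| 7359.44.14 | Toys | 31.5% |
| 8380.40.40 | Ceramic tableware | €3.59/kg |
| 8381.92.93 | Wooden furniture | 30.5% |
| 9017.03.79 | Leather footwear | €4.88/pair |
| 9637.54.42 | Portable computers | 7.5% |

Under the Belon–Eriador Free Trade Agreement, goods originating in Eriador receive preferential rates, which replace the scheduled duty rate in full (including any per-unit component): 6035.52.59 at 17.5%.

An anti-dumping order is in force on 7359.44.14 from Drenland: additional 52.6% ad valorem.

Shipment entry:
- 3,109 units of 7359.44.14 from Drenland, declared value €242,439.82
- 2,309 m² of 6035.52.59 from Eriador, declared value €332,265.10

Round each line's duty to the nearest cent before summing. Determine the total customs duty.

€262,038.28

Line 1 (7359.44.14, Drenland, 3,109 units, €242,439.82):
Base rate for 7359.44.14 is 31.5%.
Additional duty on 7359.44.14 from Drenland: +52.6%. Applied ad valorem rate: 31.5% + 52.6% = 84.1%.
Duty = €242,439.82 × 84.1% = €203,891.89.
Line 2 (6035.52.59, Eriador, 2,309 m², €332,265.10):
Base rate for 6035.52.59 is 21.5%.
Origin Eriador qualifies under the Belon–Eriador agreement and 6035.52.59 is covered: preferential rate 17.5% applies instead.
Duty = €332,265.10 × 17.5% = €58,146.39.
Total = €203,891.89 + €58,146.39 = €262,038.28.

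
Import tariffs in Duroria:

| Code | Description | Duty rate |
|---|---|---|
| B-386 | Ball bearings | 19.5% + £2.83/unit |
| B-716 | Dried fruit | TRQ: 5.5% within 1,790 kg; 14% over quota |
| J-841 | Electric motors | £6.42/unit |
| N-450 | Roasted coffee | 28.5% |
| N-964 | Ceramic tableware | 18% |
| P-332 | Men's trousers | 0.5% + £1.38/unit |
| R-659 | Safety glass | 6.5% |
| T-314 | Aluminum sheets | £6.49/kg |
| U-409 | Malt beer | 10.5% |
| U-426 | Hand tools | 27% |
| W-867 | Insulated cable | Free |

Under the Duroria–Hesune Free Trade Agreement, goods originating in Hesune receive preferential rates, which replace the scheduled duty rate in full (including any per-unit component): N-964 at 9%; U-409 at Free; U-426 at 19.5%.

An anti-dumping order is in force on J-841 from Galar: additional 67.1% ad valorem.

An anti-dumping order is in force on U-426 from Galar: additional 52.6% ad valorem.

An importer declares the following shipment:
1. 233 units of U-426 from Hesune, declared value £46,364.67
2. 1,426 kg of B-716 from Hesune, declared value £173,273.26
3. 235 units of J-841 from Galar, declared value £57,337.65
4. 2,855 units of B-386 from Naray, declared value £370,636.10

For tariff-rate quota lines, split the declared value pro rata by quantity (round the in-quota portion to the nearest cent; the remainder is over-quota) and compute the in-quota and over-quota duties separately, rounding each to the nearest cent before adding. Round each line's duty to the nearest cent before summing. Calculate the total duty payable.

£138,907.09

Line 1 (U-426, Hesune, 233 units, £46,364.67):
Base rate for U-426 is 27%.
Origin Hesune qualifies under the Duroria–Hesune agreement and U-426 is covered: preferential rate 19.5% applies instead.
The additional-duty order on U-426 targets Galar, not Hesune; it does not apply.
Duty = £46,364.67 × 19.5% = £9,041.11.
Line 2 (B-716, Hesune, 1,426 kg, £173,273.26):
Code B-716 is under a tariff-rate quota (threshold 1,790 kg). Quantity 1,426 kg is within the quota, so the in-quota rate 5.5% applies to the full value.
Duty = £173,273.26 × 5.5% = £9,530.03.
Line 3 (J-841, Galar, 235 units, £57,337.65):
Base rate for J-841 is £6.42/unit.
Additional duty on J-841 from Galar: +67.1% ad valorem. Applied ad valorem rate = 67.1%.
Duty = £57,337.65 × 67.1% + 235 × £6.42 = £39,982.26.
Line 4 (B-386, Naray, 2,855 units, £370,636.10):
Base rate for B-386 is 19.5% + £2.83/unit.
Duty = £370,636.10 × 19.5% + 2,855 × £2.83 = £80,353.69.
Total = £9,041.11 + £9,530.03 + £39,982.26 + £80,353.69 = £138,907.09.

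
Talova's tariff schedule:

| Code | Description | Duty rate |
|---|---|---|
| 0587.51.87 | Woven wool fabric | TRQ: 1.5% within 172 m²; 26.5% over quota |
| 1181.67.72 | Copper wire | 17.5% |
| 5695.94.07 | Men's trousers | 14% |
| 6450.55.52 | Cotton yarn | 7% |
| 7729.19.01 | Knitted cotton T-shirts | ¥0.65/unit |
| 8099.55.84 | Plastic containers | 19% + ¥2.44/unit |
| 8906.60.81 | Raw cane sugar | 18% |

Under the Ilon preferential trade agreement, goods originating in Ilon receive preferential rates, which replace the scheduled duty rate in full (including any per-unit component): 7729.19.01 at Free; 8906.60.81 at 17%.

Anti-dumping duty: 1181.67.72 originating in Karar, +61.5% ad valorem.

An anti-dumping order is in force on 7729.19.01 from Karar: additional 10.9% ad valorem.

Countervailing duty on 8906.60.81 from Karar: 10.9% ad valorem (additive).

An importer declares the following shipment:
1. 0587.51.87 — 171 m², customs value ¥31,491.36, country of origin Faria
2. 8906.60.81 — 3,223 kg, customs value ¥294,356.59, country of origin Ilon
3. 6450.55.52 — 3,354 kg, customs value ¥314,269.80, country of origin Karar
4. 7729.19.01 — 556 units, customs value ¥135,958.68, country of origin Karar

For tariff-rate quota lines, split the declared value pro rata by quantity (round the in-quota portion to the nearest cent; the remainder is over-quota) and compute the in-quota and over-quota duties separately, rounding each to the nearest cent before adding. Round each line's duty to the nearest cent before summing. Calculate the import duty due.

Line 1 (0587.51.87, Faria, 171 m², ¥31,491.36):
Code 0587.51.87 is under a tariff-rate quota (threshold 172 m²). Quantity 171 m² is within the quota, so the in-quota rate 1.5% applies to the full value.
Duty = ¥31,491.36 × 1.5% = ¥472.37.
Line 2 (8906.60.81, Ilon, 3,223 kg, ¥294,356.59):
Base rate for 8906.60.81 is 18%.
Origin Ilon qualifies under the Talova–Ilon agreement and 8906.60.81 is covered: preferential rate 17% applies instead.
The additional-duty order on 8906.60.81 targets Karar, not Ilon; it does not apply.
Duty = ¥294,356.59 × 17% = ¥50,040.62.
Line 3 (6450.55.52, Karar, 3,354 kg, ¥314,269.80):
Base rate for 6450.55.52 is 7%.
Duty = ¥314,269.80 × 7% = ¥21,998.89.
Line 4 (7729.19.01, Karar, 556 units, ¥135,958.68):
Base rate for 7729.19.01 is ¥0.65/unit.
7729.19.01 has an FTA preferential rate, but origin Karar is not Ilon; base rate stands.
Additional duty on 7729.19.01 from Karar: +10.9% ad valorem. Applied ad valorem rate = 10.9%.
Duty = ¥135,958.68 × 10.9% + 556 × ¥0.65 = ¥15,180.90.
Total = ¥472.37 + ¥50,040.62 + ¥21,998.89 + ¥15,180.90 = ¥87,692.78.

¥87,692.78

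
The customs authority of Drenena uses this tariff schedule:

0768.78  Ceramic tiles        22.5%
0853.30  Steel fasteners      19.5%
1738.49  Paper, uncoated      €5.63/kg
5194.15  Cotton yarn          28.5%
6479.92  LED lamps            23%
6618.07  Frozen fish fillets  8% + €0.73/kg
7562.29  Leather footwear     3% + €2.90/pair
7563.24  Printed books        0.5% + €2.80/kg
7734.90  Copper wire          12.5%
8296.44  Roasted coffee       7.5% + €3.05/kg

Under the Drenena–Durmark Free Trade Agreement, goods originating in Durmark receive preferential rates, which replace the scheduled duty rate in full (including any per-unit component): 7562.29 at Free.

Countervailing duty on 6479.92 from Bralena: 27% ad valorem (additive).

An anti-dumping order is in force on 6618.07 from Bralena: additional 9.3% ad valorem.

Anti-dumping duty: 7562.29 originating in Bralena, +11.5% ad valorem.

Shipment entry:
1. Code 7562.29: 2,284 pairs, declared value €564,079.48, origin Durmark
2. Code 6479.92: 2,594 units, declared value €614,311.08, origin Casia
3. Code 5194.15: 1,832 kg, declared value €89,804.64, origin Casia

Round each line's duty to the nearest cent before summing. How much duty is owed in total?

Line 1 (7562.29, Durmark, 2,284 pairs, €564,079.48):
Base rate for 7562.29 is 3% + €2.90/pair.
Origin Durmark qualifies under the Drenena–Durmark agreement and 7562.29 is covered: preferential rate Free applies instead.
The additional-duty order on 7562.29 targets Bralena, not Durmark; it does not apply.
Duty = €564,079.48 × 0% = €0.00.
Line 2 (6479.92, Casia, 2,594 units, €614,311.08):
Base rate for 6479.92 is 23%.
The additional-duty order on 6479.92 targets Bralena, not Casia; it does not apply.
Duty = €614,311.08 × 23% = €141,291.55.
Line 3 (5194.15, Casia, 1,832 kg, €89,804.64):
Base rate for 5194.15 is 28.5%.
Duty = €89,804.64 × 28.5% = €25,594.32.
Total = €0.00 + €141,291.55 + €25,594.32 = €166,885.87.

€166,885.87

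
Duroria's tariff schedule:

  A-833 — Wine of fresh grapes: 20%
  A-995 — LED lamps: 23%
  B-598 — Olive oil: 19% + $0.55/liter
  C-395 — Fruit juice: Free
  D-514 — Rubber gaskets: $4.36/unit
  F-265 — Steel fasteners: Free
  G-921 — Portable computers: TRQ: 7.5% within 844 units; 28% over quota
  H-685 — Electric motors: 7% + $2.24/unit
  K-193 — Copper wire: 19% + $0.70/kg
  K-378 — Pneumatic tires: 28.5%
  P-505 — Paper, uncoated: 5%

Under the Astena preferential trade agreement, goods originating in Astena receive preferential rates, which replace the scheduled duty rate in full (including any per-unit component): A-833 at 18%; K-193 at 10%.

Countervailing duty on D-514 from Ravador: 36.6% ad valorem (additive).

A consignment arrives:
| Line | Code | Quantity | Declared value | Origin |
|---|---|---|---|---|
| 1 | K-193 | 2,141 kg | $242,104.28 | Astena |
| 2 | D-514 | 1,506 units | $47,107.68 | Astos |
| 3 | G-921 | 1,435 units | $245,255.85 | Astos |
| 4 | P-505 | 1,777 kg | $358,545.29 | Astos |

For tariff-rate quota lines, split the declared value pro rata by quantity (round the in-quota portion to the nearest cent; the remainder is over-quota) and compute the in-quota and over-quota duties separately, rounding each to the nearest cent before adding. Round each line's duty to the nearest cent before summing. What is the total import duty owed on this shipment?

$87,804.64

Line 1 (K-193, Astena, 2,141 kg, $242,104.28):
Base rate for K-193 is 19% + $0.70/kg.
Origin Astena qualifies under the Duroria–Astena agreement and K-193 is covered: preferential rate 10% applies instead.
Duty = $242,104.28 × 10% = $24,210.43.
Line 2 (D-514, Astos, 1,506 units, $47,107.68):
Base rate for D-514 is $4.36/unit.
The additional-duty order on D-514 targets Ravador, not Astos; it does not apply.
Duty = 1,506 × $4.36 = $6,566.16.
Line 3 (G-921, Astos, 1,435 units, $245,255.85):
Code G-921 is under a tariff-rate quota (threshold 844 units). In-quota: 844 units at 7.5%; over-quota: 591 units at 28%.
Pro-rata value split: in-quota = $245,255.85 × 844/1,435 = $144,248.04; over-quota = $245,255.85 − $144,248.04 = $101,007.81.
In-quota duty = $144,248.04 × 7.5% = $10,818.60. Over-quota duty = $101,007.81 × 28% = $28,282.19.
Line duty = $10,818.60 + $28,282.19 = $39,100.79.
Line 4 (P-505, Astos, 1,777 kg, $358,545.29):
Base rate for P-505 is 5%.
Duty = $358,545.29 × 5% = $17,927.26.
Total = $24,210.43 + $6,566.16 + $39,100.79 + $17,927.26 = $87,804.64.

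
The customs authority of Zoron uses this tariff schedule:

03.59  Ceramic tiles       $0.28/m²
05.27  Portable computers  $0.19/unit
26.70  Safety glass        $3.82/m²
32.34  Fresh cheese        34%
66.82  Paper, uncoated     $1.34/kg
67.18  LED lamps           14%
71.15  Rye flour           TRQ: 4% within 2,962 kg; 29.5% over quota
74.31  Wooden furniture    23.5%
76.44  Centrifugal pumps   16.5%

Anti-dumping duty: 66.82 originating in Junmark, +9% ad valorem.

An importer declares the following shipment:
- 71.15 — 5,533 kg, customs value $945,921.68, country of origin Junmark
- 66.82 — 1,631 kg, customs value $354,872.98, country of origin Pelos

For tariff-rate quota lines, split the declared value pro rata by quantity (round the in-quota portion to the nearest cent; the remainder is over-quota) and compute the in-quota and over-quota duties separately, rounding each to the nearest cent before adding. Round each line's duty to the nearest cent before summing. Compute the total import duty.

$152,104.64

Line 1 (71.15, Junmark, 5,533 kg, $945,921.68):
Code 71.15 is under a tariff-rate quota (threshold 2,962 kg). In-quota: 2,962 kg at 4%; over-quota: 2,571 kg at 29.5%.
Pro-rata value split: in-quota = $945,921.68 × 2,962/5,533 = $506,383.52; over-quota = $945,921.68 − $506,383.52 = $439,538.16.
In-quota duty = $506,383.52 × 4% = $20,255.34. Over-quota duty = $439,538.16 × 29.5% = $129,663.76.
Line duty = $20,255.34 + $129,663.76 = $149,919.10.
Line 2 (66.82, Pelos, 1,631 kg, $354,872.98):
Base rate for 66.82 is $1.34/kg.
The additional-duty order on 66.82 targets Junmark, not Pelos; it does not apply.
Duty = 1,631 × $1.34 = $2,185.54.
Total = $149,919.10 + $2,185.54 = $152,104.64.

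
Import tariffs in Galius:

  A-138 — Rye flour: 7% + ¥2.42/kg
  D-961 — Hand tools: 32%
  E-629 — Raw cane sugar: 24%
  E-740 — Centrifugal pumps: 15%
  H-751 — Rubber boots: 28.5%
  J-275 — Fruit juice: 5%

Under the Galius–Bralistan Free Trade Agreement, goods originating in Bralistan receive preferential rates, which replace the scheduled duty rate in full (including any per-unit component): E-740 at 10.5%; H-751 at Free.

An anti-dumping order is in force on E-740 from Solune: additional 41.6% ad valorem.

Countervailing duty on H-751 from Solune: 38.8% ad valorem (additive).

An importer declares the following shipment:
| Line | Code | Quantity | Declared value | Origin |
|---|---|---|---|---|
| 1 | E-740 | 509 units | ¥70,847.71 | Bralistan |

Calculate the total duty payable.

Line 1 (E-740, Bralistan, 509 units, ¥70,847.71):
Base rate for E-740 is 15%.
Origin Bralistan qualifies under the Galius–Bralistan agreement and E-740 is covered: preferential rate 10.5% applies instead.
The additional-duty order on E-740 targets Solune, not Bralistan; it does not apply.
Duty = ¥70,847.71 × 10.5% = ¥7,439.01.

¥7,439.01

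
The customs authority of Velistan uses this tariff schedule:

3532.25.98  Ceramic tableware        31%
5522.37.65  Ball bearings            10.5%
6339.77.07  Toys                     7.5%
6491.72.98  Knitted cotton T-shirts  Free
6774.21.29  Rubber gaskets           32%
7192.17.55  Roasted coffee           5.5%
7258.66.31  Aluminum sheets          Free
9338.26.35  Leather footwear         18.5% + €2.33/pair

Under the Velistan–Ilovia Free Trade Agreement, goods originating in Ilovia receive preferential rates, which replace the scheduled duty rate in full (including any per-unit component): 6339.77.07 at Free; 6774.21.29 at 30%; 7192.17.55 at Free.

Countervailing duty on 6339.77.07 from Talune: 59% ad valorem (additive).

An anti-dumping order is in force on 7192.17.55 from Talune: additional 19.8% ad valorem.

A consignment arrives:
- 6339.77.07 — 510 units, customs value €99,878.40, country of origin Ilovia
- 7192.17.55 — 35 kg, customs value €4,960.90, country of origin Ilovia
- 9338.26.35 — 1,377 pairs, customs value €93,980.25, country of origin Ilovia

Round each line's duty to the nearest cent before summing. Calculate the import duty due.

€20,594.76

Line 1 (6339.77.07, Ilovia, 510 units, €99,878.40):
Base rate for 6339.77.07 is 7.5%.
Origin Ilovia qualifies under the Velistan–Ilovia agreement and 6339.77.07 is covered: preferential rate Free applies instead.
The additional-duty order on 6339.77.07 targets Talune, not Ilovia; it does not apply.
Duty = €99,878.40 × 0% = €0.00.
Line 2 (7192.17.55, Ilovia, 35 kg, €4,960.90):
Base rate for 7192.17.55 is 5.5%.
Origin Ilovia qualifies under the Velistan–Ilovia agreement and 7192.17.55 is covered: preferential rate Free applies instead.
The additional-duty order on 7192.17.55 targets Talune, not Ilovia; it does not apply.
Duty = €4,960.90 × 0% = €0.00.
Line 3 (9338.26.35, Ilovia, 1,377 pairs, €93,980.25):
Base rate for 9338.26.35 is 18.5% + €2.33/pair.
Origin Ilovia is the FTA partner but 9338.26.35 is not on the preference list; base rate stands.
Duty = €93,980.25 × 18.5% + 1,377 × €2.33 = €20,594.76.
Total = €0.00 + €0.00 + €20,594.76 = €20,594.76.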